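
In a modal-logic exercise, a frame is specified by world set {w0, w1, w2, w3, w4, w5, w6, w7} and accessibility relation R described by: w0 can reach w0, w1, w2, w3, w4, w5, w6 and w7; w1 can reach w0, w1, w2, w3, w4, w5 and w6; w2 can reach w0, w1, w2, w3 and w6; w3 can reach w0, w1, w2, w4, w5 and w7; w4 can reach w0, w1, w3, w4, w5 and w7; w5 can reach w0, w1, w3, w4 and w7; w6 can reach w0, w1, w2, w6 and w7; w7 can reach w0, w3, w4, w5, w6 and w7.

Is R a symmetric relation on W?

Yes

Symmetric: yes — every pair in R has its reverse in R.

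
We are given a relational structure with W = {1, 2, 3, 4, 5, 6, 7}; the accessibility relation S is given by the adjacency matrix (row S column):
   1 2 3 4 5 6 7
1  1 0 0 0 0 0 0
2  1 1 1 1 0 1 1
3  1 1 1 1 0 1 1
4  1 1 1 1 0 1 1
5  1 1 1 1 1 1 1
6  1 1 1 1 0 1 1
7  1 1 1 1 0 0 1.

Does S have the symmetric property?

Symmetric: no — 2 S 1 but not 1 S 2.

No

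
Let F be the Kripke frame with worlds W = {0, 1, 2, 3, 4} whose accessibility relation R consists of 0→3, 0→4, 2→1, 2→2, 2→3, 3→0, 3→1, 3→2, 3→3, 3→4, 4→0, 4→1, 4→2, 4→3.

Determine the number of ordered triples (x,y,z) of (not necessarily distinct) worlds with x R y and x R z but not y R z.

Enumerating: (0,4,4), (2,1,1), (2,1,2), (2,1,3), (3,0,0), (3,0,1), (3,0,2), (3,1,0), (3,1,1), (3,1,2), (3,1,3), (3,1,4), … and 11 more.
Total: 23.

23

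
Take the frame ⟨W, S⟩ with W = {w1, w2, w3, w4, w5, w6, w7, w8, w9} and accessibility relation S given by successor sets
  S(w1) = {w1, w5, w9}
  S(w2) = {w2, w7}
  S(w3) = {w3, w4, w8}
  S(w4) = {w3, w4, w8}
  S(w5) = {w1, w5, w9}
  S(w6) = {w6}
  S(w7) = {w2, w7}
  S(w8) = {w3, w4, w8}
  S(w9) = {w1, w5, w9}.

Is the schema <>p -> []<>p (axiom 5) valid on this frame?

Yes

Axiom 5 corresponds to the accessibility relation being Euclidean.
Euclidean: yes — any two successors of a common world are S-related.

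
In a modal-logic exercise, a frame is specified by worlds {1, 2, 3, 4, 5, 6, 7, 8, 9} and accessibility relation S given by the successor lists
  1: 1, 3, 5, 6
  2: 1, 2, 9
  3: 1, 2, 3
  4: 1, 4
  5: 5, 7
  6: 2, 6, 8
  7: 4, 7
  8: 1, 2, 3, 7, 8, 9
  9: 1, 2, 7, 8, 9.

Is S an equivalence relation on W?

Reflexive: yes — every world is S-related to itself.
Symmetric: no — 1 S 5 but not 5 S 1.
Transitive: no — 1 S 3 and 3 S 2, but not 1 S 2.
So S is not an equivalence relation.

No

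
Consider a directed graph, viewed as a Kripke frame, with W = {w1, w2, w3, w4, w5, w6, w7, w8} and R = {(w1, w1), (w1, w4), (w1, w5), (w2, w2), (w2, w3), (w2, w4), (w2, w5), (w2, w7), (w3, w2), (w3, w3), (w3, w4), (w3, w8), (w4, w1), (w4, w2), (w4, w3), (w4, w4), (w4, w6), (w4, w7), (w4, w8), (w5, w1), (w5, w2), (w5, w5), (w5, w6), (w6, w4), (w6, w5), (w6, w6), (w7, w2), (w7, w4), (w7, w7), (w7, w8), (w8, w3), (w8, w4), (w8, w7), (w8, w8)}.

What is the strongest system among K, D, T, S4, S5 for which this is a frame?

Serial (axiom D): yes — every world has a successor (e.g. w1 R w1).
Reflexive (axiom T): yes — every world is R-related to itself.
Transitive (axiom 4): no — w1 R w4 and w4 R w2, but not w1 R w2.
Euclidean (axiom 5): no — w1 R w4 and w1 R w5, but not w4 R w5.
So F validates K, D, T; S4 would additionally require R to be transitive. The strongest is T.

T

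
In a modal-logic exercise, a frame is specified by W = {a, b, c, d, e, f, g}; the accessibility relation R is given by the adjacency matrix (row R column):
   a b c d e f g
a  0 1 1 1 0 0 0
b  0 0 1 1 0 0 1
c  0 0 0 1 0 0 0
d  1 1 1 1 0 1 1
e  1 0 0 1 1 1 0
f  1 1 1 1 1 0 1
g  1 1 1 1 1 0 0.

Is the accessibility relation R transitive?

Transitive: no — a R b and b R g, but not a R g.

No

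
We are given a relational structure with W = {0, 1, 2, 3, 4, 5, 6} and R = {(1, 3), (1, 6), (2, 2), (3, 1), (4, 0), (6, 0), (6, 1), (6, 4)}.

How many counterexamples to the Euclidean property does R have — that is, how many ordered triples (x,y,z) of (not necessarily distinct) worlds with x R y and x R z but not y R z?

Enumerating: (1,3,3), (1,3,6), (1,6,3), (1,6,6), (3,1,1), (4,0,0), (6,0,0), (6,0,1), (6,0,4), (6,1,0), (6,1,1), (6,1,4), (6,4,1), (6,4,4).

14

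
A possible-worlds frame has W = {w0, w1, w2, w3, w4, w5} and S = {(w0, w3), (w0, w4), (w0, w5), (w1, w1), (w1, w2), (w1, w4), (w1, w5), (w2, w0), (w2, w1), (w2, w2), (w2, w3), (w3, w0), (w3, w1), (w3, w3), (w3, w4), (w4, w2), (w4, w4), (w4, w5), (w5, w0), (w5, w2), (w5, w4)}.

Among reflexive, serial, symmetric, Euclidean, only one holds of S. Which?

Reflexive: no — w0 is not related to itself.
Serial: yes — every world has a successor (e.g. w0 S w3).
Symmetric: no — w0 S w4 but not w4 S w0.
Euclidean: no — w0 S w3 and w0 S w5, but not w3 S w5.
Only serial holds.

serial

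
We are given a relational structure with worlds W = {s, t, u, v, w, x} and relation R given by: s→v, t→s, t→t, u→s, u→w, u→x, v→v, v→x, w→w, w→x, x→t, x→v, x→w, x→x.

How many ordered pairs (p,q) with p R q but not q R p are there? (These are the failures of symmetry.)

6

Enumerating: (s,v), (t,s), (u,s), (u,w), (u,x), (x,t).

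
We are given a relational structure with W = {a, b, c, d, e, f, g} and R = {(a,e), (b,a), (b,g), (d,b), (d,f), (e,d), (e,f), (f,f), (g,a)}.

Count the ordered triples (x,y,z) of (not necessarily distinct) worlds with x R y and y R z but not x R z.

Enumerating: (a,e,d), (a,e,f), (b,a,e), (d,b,a), (d,b,g), (e,d,b), (g,a,e).

7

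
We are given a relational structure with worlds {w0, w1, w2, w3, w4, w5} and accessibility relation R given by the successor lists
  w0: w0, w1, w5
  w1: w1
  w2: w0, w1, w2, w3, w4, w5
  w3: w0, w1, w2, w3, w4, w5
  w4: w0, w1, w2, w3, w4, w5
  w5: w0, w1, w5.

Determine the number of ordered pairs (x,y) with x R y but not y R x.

Enumerating: (w0,w1), (w2,w0), (w2,w1), (w2,w5), (w3,w0), (w3,w1), (w3,w5), (w4,w0), (w4,w1), (w4,w5), (w5,w1).

11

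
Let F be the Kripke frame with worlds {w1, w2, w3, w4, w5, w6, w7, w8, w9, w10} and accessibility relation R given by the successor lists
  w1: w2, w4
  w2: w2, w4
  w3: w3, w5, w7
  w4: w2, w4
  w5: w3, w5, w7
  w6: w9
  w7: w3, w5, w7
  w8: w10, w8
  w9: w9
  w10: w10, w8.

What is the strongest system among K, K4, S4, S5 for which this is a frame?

Transitive (axiom 4): yes — every two-step R-path is closed by a direct edge.
Reflexive (axiom T): no — w1 is not related to itself.
Euclidean (axiom 5): yes — any two successors of a common world are R-related.
So F validates K, K4; S4 would additionally require R to be reflexive. The strongest is K4.

K4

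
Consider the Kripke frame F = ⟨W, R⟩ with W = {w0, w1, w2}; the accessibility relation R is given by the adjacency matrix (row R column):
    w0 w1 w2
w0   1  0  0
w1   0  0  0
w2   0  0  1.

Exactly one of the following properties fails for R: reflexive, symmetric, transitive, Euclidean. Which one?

Reflexive: no — w1 is not related to itself.
Symmetric: yes — every pair in R has its reverse in R.
Transitive: yes — every two-step R-path is closed by a direct edge.
Euclidean: yes — any two successors of a common world are R-related.
Only reflexive fails.

reflexive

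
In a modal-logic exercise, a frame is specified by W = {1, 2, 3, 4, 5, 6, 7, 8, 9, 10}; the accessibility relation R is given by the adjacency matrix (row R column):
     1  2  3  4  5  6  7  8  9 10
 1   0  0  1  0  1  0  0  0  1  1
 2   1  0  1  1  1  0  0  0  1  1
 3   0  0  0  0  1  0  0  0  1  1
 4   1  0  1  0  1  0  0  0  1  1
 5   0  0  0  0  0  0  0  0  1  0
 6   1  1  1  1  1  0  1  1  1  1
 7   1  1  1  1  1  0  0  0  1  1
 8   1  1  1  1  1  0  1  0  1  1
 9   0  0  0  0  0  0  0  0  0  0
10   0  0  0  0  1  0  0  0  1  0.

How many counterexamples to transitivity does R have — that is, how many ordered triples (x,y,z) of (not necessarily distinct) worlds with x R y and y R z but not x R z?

0

R is transitive; there are no such tuples.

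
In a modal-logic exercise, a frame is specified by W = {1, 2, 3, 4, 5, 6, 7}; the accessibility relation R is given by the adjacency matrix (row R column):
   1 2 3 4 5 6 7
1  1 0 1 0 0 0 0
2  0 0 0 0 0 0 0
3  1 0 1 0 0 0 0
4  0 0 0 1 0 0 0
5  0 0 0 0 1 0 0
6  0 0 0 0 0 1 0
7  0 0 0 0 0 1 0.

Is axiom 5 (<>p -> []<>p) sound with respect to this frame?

Yes

Axiom 5 corresponds to the accessibility relation being Euclidean.
Euclidean: yes — any two successors of a common world are R-related.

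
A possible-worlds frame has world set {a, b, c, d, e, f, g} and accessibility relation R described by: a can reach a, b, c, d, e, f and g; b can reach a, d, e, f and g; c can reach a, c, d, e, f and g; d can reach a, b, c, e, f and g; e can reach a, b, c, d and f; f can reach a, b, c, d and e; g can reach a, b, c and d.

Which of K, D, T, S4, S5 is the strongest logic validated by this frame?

D

Serial (axiom D): yes — every world has a successor (e.g. a R a).
Reflexive (axiom T): no — b is not related to itself.
Transitive (axiom 4): no — b R a and a R c, but not b R c.
Euclidean (axiom 5): no — a R b and a R c, but not b R c.
So F validates K, D; T would additionally require R to be reflexive. The strongest is D.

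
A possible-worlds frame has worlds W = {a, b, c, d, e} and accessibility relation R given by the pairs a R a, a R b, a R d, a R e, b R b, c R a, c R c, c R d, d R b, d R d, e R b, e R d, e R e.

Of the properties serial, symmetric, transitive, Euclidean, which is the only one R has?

serial

Serial: yes — every world has a successor (e.g. a R a).
Symmetric: no — a R b but not b R a.
Transitive: no — c R a and a R b, but not c R b.
Euclidean: no — a R b and a R d, but not b R d.
Only serial holds.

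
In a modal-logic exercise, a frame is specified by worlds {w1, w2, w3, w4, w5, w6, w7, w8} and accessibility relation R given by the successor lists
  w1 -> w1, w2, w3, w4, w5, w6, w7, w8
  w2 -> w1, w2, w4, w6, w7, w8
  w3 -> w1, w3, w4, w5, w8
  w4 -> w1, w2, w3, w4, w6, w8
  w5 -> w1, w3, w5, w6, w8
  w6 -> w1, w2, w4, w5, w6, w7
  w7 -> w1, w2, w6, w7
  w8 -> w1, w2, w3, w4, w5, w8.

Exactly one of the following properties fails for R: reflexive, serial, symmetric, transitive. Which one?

Reflexive: yes — every world is R-related to itself.
Serial: yes — every world has a successor (e.g. w1 R w1).
Symmetric: yes — every pair in R has its reverse in R.
Transitive: no — w2 R w1 and w1 R w3, but not w2 R w3.
Only transitive fails.

transitive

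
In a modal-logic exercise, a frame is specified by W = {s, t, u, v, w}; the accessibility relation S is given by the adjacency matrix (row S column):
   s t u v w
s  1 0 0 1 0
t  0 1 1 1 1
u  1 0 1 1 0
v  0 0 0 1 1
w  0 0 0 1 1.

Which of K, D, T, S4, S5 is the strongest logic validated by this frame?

T

Serial (axiom D): yes — every world has a successor (e.g. s S s).
Reflexive (axiom T): yes — every world is S-related to itself.
Transitive (axiom 4): no — s S v and v S w, but not s S w.
Euclidean (axiom 5): no — t S u and t S w, but not u S w.
So F validates K, D, T; S4 would additionally require S to be transitive. The strongest is T.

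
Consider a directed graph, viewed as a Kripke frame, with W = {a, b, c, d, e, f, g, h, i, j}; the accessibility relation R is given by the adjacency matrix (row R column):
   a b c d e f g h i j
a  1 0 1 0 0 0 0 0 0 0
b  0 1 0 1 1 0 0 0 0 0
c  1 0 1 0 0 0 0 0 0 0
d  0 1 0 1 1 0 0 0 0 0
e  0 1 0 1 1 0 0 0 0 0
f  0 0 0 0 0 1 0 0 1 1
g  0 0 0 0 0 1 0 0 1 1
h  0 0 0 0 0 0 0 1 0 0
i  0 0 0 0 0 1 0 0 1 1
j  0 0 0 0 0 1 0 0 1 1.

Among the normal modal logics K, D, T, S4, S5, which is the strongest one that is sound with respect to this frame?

D

Serial (axiom D): yes — every world has a successor (e.g. a R a).
Reflexive (axiom T): no — g is not related to itself.
Transitive (axiom 4): yes — every two-step R-path is closed by a direct edge.
Euclidean (axiom 5): yes — any two successors of a common world are R-related.
So F validates K, D; T would additionally require R to be reflexive. The strongest is D.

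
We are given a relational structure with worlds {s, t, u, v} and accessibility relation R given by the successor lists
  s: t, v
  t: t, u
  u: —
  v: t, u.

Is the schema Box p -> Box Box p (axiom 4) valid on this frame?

Axiom 4 corresponds to the accessibility relation being transitive.
Transitive: no — s R t and t R u, but not s R u.

No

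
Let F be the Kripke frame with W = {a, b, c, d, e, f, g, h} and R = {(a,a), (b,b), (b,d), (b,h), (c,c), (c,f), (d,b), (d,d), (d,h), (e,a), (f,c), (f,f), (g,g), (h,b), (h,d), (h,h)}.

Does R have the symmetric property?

No

Symmetric: no — e R a but not a R e.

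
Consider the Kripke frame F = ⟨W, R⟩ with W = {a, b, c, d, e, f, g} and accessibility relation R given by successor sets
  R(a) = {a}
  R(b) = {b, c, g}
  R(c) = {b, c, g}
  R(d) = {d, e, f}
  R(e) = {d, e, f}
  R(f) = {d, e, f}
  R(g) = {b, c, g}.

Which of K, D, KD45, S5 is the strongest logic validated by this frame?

Serial (axiom D): yes — every world has a successor (e.g. a R a).
Euclidean (axiom 5): yes — any two successors of a common world are R-related.
Transitive (axiom 4): yes — every two-step R-path is closed by a direct edge.
Reflexive (axiom T): yes — every world is R-related to itself.
So F validates K, D, KD45, S5. The strongest is S5.

S5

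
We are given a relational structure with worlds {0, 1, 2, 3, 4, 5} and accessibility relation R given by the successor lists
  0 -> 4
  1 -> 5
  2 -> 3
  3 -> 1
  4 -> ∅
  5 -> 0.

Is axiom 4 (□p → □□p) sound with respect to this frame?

The schema 4 characterises exactly the transitive frames.
Transitive: no — 1 R 5 and 5 R 0, but not 1 R 0.

No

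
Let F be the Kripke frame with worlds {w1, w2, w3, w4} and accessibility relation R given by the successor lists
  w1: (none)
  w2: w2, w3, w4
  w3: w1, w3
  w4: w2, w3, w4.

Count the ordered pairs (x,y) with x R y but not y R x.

Enumerating: (w2,w3), (w3,w1), (w4,w3).

3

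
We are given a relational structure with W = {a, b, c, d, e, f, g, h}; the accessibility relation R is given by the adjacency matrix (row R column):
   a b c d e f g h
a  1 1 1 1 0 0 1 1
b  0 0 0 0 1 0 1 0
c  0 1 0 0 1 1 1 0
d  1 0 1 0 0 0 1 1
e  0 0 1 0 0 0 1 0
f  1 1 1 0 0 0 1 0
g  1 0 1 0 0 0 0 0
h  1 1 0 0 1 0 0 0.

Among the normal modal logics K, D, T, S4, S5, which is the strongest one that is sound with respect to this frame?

Serial (axiom D): yes — every world has a successor (e.g. a R a).
Reflexive (axiom T): no — b is not related to itself.
Transitive (axiom 4): no — a R b and b R e, but not a R e.
Euclidean (axiom 5): no — a R b and a R c, but not b R c.
So F validates K, D; T would additionally require R to be reflexive. The strongest is D.

D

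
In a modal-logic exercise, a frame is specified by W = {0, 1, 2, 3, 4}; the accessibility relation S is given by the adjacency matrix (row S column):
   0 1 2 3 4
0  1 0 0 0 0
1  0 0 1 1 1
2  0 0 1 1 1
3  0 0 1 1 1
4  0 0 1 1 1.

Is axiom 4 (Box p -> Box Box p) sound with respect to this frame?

By correspondence theory, 4 is valid on a frame iff S is transitive.
Transitive: yes — every two-step S-path is closed by a direct edge.

Yes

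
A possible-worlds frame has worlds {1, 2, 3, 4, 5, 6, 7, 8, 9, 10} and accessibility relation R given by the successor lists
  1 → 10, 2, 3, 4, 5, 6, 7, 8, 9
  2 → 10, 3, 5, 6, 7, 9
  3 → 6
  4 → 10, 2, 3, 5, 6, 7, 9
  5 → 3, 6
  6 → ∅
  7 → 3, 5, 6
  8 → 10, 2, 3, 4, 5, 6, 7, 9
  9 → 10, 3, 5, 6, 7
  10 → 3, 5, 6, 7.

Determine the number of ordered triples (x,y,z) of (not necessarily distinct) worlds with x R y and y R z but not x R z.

0

R is transitive; there are no such tuples.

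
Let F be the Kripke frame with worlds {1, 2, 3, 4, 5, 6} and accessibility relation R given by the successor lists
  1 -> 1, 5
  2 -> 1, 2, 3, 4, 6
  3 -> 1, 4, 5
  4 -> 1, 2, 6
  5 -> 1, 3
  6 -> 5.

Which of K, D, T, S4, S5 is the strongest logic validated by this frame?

Serial (axiom D): yes — every world has a successor (e.g. 1 R 1).
Reflexive (axiom T): no — 3 is not related to itself.
Transitive (axiom 4): no — 1 R 5 and 5 R 3, but not 1 R 3.
Euclidean (axiom 5): no — 2 R 1 and 2 R 3, but not 1 R 3.
So F validates K, D; T would additionally require R to be reflexive. The strongest is D.

D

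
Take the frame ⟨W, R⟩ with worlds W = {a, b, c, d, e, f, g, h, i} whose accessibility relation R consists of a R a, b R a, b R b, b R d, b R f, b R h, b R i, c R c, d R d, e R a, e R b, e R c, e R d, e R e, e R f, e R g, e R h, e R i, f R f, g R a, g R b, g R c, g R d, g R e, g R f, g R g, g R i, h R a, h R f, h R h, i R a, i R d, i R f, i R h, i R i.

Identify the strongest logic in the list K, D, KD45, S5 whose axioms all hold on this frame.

Serial (axiom D): yes — every world has a successor (e.g. a R a).
Euclidean (axiom 5): no — b R a and b R d, but not a R d.
Transitive (axiom 4): no — g R b and b R h, but not g R h.
Reflexive (axiom T): yes — every world is R-related to itself.
So F validates K, D; KD45 would additionally require R to be Euclidean and transitive. The strongest is D.

D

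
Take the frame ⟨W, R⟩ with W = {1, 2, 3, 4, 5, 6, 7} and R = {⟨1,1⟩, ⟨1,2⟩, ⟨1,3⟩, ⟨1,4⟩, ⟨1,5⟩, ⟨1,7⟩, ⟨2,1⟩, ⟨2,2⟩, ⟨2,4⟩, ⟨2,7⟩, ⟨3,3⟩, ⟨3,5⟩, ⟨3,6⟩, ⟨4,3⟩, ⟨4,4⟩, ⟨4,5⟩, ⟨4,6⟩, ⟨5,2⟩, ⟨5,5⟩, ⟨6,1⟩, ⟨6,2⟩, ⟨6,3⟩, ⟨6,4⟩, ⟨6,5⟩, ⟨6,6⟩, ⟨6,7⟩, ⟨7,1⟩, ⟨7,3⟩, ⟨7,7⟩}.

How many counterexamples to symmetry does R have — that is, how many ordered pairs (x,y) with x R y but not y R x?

14

Enumerating: (1,3), (1,4), (1,5), (2,4), (2,7), (3,5), (4,3), (4,5), (5,2), (6,1), (6,2), (6,5), (6,7), (7,3).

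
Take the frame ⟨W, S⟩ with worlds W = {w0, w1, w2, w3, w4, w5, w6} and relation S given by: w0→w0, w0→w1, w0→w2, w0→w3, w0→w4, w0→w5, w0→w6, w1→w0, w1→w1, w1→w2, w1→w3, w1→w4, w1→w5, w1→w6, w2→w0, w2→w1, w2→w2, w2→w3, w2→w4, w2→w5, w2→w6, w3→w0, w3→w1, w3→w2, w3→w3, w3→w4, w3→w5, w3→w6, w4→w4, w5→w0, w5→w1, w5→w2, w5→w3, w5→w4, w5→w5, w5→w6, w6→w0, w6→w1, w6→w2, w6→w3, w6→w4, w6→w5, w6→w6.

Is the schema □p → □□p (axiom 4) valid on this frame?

The schema 4 characterises exactly the transitive frames.
Transitive: yes — every two-step S-path is closed by a direct edge.

Yes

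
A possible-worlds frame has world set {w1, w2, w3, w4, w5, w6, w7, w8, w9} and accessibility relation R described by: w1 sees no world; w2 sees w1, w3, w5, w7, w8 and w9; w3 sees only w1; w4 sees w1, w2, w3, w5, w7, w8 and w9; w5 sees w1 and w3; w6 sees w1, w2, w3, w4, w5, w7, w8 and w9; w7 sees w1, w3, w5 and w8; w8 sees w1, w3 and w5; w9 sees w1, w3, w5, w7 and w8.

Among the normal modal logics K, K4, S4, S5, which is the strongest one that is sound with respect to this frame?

K4

Transitive (axiom 4): yes — every two-step R-path is closed by a direct edge.
Reflexive (axiom T): no — w1 is not related to itself.
Euclidean (axiom 5): no — w2 R w1 and w2 R w3, but not w1 R w3.
So F validates K, K4; S4 would additionally require R to be reflexive. The strongest is K4.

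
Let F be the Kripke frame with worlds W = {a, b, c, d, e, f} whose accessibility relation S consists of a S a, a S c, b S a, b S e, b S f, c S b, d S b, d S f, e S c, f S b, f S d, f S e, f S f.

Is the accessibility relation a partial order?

Reflexive: no — b is not related to itself.
Transitive: no — a S c and c S b, but not a S b.
Antisymmetric: no — b S f and f S b with b ≠ f.
So S is not a partial order.

No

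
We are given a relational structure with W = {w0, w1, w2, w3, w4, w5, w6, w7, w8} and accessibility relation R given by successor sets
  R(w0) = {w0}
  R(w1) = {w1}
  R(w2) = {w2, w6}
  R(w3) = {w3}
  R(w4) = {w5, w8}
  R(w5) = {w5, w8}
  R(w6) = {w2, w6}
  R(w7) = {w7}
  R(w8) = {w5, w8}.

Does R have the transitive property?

Transitive: yes — every two-step R-path is closed by a direct edge.

Yes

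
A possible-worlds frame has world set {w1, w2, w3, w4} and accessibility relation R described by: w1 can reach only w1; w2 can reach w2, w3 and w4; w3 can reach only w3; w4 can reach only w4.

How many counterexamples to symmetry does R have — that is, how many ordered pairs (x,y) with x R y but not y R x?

2

Enumerating: (w2,w3), (w2,w4).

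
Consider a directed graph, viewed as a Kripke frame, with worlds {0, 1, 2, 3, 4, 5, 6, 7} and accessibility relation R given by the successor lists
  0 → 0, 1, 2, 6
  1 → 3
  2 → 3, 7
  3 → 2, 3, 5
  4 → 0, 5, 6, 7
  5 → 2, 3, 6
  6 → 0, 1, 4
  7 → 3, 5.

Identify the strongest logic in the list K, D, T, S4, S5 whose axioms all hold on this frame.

Serial (axiom D): yes — every world has a successor (e.g. 0 R 0).
Reflexive (axiom T): no — 1 is not related to itself.
Transitive (axiom 4): no — 0 R 1 and 1 R 3, but not 0 R 3.
Euclidean (axiom 5): no — 0 R 1 and 0 R 2, but not 1 R 2.
So F validates K, D; T would additionally require R to be reflexive. The strongest is D.

D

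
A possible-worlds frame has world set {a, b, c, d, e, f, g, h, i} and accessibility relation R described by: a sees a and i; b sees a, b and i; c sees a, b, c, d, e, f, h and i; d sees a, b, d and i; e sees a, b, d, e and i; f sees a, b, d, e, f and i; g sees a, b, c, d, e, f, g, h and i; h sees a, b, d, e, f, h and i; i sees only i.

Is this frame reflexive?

Reflexive: yes — every world is R-related to itself.

Yes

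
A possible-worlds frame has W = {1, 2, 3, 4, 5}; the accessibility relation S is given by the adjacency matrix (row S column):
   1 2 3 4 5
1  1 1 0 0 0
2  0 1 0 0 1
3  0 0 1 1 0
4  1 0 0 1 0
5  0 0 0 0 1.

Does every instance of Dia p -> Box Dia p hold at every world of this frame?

By correspondence theory, 5 is valid on a frame iff S is Euclidean.
Euclidean: no — 1 S 2 and 1 S 1, but not 2 S 1.

No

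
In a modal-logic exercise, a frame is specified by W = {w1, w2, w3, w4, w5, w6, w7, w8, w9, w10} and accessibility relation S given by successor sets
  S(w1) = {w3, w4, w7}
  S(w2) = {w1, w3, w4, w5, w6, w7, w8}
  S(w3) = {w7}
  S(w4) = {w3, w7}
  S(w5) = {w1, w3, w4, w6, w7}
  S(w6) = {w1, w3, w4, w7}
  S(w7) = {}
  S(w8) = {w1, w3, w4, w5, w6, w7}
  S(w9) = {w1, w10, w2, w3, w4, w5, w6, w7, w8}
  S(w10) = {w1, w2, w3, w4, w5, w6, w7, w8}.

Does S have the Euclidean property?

Euclidean: no — w1 S w3 and w1 S w4, but not w3 S w4.

No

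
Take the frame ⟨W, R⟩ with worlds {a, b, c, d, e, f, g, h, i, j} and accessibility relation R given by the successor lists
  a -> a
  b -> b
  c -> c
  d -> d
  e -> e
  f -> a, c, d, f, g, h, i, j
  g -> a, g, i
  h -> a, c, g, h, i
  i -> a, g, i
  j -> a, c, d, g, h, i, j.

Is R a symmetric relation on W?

No

Symmetric: no — f R a but not a R f.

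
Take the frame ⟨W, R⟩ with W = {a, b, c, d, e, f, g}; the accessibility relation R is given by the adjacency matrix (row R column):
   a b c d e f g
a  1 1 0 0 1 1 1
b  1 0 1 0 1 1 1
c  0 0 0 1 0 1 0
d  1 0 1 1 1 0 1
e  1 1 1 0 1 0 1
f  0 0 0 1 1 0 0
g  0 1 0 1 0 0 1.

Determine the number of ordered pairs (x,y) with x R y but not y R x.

Enumerating: (a,f), (a,g), (b,c), (b,f), (c,f), (d,a), (d,e), (e,c), (e,g), (f,d), (f,e).

11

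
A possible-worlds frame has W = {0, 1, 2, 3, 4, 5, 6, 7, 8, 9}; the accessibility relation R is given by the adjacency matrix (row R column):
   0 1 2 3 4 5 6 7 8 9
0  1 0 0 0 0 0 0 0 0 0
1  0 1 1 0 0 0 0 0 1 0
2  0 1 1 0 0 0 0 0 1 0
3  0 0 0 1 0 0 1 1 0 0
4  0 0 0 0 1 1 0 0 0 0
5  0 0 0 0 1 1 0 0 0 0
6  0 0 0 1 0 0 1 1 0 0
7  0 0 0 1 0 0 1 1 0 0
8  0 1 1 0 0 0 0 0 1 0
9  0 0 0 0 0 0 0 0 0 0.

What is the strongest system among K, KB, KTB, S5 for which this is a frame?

KB

Symmetric (axiom B): yes — every pair in R has its reverse in R.
Reflexive (axiom T): no — 9 is not related to itself.
Euclidean (axiom 5): yes — any two successors of a common world are R-related.
So F validates K, KB; KTB would additionally require R to be reflexive. The strongest is KB.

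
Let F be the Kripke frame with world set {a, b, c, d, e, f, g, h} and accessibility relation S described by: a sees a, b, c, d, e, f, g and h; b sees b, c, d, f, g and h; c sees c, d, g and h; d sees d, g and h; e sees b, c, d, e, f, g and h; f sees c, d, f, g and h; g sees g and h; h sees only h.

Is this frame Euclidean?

Euclidean: no — a S b and a S e, but not b S e.

No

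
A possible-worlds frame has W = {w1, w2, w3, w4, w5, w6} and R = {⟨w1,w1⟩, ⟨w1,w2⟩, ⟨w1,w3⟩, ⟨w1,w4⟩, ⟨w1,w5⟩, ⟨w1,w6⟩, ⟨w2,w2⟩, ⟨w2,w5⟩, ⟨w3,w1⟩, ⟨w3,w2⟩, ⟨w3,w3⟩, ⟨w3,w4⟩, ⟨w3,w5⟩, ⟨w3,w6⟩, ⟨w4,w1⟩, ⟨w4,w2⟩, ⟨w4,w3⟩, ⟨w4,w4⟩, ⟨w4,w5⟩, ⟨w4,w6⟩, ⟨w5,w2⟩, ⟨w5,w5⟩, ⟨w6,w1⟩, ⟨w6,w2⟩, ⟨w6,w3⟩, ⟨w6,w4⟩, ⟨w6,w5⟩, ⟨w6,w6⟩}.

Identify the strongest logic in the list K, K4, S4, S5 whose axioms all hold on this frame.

S4

Transitive (axiom 4): yes — every two-step R-path is closed by a direct edge.
Reflexive (axiom T): yes — every world is R-related to itself.
Euclidean (axiom 5): no — w1 R w2 and w1 R w3, but not w2 R w3.
So F validates K, K4, S4; S5 would additionally require R to be Euclidean. The strongest is S4.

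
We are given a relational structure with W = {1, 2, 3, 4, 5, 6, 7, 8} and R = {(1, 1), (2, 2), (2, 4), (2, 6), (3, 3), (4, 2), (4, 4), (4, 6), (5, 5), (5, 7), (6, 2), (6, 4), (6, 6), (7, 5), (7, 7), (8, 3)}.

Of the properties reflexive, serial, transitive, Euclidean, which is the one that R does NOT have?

Reflexive: no — 8 is not related to itself.
Serial: yes — every world has a successor (e.g. 1 R 1).
Transitive: yes — every two-step R-path is closed by a direct edge.
Euclidean: yes — any two successors of a common world are R-related.
Only reflexive fails.

reflexive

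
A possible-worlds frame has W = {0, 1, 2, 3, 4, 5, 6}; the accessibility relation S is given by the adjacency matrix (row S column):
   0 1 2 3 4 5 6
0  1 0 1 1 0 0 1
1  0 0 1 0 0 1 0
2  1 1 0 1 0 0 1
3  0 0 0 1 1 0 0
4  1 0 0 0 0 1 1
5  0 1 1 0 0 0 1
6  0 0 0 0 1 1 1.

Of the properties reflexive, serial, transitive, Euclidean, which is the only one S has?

Reflexive: no — 1 is not related to itself.
Serial: yes — every world has a successor (e.g. 0 S 0).
Transitive: no — 0 S 2 and 2 S 1, but not 0 S 1.
Euclidean: no — 0 S 3 and 0 S 2, but not 3 S 2.
Only serial holds.

serial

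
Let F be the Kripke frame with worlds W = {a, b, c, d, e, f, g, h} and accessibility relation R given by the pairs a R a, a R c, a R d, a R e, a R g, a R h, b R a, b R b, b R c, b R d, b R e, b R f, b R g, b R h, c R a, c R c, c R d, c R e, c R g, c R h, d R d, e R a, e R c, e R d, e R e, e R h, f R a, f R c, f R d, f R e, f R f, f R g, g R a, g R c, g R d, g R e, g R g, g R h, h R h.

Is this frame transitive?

No

Transitive: no — e R a and a R g, but not e R g.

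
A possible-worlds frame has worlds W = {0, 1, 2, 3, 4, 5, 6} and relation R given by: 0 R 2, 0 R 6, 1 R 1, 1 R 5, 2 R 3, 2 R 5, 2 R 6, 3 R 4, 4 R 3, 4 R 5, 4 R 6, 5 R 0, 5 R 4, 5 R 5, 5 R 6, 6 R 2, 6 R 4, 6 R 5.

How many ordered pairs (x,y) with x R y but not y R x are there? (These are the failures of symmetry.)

Enumerating: (0,2), (0,6), (1,5), (2,3), (2,5), (5,0).

6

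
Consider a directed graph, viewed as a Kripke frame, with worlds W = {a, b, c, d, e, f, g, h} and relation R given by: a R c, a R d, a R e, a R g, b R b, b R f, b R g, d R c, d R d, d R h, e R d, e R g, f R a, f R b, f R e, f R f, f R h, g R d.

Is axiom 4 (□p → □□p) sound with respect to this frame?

No

The schema 4 characterises exactly the transitive frames.
Transitive: no — a R d and d R h, but not a R h.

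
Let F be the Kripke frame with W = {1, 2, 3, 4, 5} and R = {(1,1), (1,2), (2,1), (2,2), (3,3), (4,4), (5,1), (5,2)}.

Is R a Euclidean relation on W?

Yes

Euclidean: yes — any two successors of a common world are R-related.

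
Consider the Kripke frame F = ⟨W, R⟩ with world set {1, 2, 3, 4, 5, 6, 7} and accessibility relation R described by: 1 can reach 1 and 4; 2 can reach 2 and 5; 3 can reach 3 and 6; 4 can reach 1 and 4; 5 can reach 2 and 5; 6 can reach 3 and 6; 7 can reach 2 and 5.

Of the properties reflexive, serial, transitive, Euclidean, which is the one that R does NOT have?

Reflexive: no — 7 is not related to itself.
Serial: yes — every world has a successor (e.g. 1 R 1).
Transitive: yes — every two-step R-path is closed by a direct edge.
Euclidean: yes — any two successors of a common world are R-related.
Only reflexive fails.

reflexive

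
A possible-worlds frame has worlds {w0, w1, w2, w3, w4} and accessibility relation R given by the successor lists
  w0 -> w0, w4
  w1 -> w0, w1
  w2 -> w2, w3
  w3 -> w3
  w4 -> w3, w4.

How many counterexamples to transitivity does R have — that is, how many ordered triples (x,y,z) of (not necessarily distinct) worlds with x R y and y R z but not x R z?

2

Enumerating: (w0,w4,w3), (w1,w0,w4).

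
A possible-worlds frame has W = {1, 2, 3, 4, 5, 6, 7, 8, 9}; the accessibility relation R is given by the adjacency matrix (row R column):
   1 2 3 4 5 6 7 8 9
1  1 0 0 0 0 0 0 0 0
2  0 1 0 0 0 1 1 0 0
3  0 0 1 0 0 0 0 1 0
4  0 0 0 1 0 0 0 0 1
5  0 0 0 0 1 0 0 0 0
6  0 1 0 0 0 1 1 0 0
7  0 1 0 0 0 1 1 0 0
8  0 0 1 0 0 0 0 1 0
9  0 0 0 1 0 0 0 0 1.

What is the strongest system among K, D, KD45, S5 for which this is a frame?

S5

Serial (axiom D): yes — every world has a successor (e.g. 1 R 1).
Euclidean (axiom 5): yes — any two successors of a common world are R-related.
Transitive (axiom 4): yes — every two-step R-path is closed by a direct edge.
Reflexive (axiom T): yes — every world is R-related to itself.
So F validates K, D, KD45, S5. The strongest is S5.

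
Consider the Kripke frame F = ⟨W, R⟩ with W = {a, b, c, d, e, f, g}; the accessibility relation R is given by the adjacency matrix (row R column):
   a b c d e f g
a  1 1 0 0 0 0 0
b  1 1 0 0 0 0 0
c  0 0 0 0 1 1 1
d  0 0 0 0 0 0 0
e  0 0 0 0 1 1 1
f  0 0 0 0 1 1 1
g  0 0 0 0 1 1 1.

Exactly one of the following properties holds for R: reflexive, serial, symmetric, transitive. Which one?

transitive

Reflexive: no — c is not related to itself.
Serial: no — d has no R-successor.
Symmetric: no — c R e but not e R c.
Transitive: yes — every two-step R-path is closed by a direct edge.
Only transitive holds.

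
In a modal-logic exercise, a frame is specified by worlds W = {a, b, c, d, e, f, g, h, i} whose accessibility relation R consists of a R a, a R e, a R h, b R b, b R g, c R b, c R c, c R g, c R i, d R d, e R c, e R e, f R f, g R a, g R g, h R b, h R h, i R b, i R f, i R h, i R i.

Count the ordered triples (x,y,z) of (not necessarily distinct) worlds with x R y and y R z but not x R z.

13

Enumerating: (a,e,c), (a,h,b), (b,g,a), (c,g,a), (c,i,f), (c,i,h), (e,c,b), (e,c,g), (e,c,i), (g,a,e), (g,a,h), (h,b,g), (i,b,g).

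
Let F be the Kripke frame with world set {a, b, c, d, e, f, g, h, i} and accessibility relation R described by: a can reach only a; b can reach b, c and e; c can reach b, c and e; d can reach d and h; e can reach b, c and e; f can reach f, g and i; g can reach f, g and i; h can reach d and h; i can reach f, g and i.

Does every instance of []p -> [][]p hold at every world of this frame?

Yes

The schema 4 characterises exactly the transitive frames.
Transitive: yes — every two-step R-path is closed by a direct edge.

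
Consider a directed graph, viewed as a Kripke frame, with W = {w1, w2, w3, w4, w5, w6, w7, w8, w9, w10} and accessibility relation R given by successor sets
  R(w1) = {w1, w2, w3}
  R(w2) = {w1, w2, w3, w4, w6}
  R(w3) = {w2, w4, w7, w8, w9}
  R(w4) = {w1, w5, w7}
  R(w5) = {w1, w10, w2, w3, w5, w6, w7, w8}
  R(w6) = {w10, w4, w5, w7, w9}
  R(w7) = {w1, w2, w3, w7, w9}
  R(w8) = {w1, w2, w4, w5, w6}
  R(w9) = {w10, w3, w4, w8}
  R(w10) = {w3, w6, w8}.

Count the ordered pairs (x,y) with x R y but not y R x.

Enumerating: (w1,w3), (w10,w3), (w10,w8), (w2,w4), (w2,w6), (w3,w4), (w3,w8), (w4,w1), (w4,w5), (w4,w7), (w5,w1), (w5,w10), … and 16 more.
Total: 28.

28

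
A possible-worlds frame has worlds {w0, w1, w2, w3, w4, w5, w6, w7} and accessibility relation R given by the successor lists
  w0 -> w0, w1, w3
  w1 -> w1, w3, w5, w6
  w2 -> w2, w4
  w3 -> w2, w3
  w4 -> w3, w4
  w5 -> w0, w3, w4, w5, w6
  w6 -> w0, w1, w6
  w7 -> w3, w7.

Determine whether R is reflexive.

Reflexive: yes — every world is R-related to itself.

Yes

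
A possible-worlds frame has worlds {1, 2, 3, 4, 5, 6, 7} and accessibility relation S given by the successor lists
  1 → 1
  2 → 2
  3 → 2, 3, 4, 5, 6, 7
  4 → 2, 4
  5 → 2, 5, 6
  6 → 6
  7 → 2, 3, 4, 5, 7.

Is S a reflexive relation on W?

Yes

Reflexive: yes — every world is S-related to itself.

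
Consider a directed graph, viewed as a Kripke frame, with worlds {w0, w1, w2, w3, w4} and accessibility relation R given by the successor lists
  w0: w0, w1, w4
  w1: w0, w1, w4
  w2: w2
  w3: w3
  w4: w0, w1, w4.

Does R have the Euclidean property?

Yes

Euclidean: yes — any two successors of a common world are R-related.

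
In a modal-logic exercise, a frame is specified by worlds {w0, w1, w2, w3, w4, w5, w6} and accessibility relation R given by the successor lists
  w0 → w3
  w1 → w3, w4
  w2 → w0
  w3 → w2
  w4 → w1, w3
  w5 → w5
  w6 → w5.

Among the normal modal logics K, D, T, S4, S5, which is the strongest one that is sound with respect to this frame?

Serial (axiom D): yes — every world has a successor (e.g. w0 R w3).
Reflexive (axiom T): no — w0 is not related to itself.
Transitive (axiom 4): no — w0 R w3 and w3 R w2, but not w0 R w2.
Euclidean (axiom 5): no — w1 R w3 and w1 R w4, but not w3 R w4.
So F validates K, D; T would additionally require R to be reflexive. The strongest is D.

D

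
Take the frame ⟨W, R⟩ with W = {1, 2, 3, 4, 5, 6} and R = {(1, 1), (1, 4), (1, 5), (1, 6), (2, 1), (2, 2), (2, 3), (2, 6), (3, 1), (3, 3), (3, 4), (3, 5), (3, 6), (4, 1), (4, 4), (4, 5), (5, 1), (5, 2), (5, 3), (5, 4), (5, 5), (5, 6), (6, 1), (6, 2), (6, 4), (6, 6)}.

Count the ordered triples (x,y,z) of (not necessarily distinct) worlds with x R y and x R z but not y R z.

25

Enumerating: (1,4,6), (1,6,5), (2,1,2), (2,1,3), (2,3,2), (2,6,3), (3,1,3), (3,4,3), (3,4,6), (3,6,3), (3,6,5), (5,1,2), … and 13 more.
Total: 25.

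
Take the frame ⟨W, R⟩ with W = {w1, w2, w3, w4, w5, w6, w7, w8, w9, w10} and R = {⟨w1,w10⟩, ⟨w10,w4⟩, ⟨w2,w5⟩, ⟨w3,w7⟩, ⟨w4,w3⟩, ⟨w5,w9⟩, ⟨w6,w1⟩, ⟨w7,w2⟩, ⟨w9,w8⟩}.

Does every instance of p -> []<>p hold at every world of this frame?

No

The schema B characterises exactly the symmetric frames.
Symmetric: no — w1 R w10 but not w10 R w1.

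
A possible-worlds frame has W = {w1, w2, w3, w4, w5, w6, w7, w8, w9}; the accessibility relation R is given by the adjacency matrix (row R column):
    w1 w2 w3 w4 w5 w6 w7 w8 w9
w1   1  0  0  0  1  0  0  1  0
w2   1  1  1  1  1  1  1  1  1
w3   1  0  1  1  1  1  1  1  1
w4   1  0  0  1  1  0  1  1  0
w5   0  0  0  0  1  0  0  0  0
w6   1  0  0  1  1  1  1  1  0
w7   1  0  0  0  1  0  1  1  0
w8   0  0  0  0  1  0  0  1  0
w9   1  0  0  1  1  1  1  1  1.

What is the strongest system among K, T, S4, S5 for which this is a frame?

Reflexive (axiom T): yes — every world is R-related to itself.
Transitive (axiom 4): yes — every two-step R-path is closed by a direct edge.
Euclidean (axiom 5): no — w1 R w5 and w1 R w8, but not w5 R w8.
So F validates K, T, S4; S5 would additionally require R to be Euclidean. The strongest is S4.

S4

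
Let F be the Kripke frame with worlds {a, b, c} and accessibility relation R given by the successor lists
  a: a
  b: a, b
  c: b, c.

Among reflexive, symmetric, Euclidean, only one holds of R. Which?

Reflexive: yes — every world is R-related to itself.
Symmetric: no — b R a but not a R b.
Euclidean: no — b R a and b R b, but not a R b.
Only reflexive holds.

reflexive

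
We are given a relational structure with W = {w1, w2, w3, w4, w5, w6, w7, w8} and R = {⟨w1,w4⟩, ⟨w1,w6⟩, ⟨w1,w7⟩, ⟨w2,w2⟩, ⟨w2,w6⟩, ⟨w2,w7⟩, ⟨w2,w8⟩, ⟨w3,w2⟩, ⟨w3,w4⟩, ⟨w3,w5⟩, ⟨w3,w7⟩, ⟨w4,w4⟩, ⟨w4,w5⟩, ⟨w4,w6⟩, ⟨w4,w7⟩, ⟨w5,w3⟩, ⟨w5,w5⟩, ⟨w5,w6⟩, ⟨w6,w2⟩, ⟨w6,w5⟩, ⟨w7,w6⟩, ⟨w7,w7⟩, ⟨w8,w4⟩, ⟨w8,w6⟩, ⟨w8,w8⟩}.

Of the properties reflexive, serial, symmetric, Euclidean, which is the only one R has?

Reflexive: no — w1 is not related to itself.
Serial: yes — every world has a successor (e.g. w1 R w4).
Symmetric: no — w1 R w4 but not w4 R w1.
Euclidean: no — w1 R w6 and w1 R w4, but not w6 R w4.
Only serial holds.

serial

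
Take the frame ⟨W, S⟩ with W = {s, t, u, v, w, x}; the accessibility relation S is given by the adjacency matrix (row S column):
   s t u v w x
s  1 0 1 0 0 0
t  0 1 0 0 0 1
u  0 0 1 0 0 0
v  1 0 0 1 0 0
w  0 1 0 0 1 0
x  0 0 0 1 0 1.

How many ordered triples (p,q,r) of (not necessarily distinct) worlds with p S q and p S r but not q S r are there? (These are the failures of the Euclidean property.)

5

Enumerating: (s,u,s), (t,x,t), (v,s,v), (w,t,w), (x,v,x).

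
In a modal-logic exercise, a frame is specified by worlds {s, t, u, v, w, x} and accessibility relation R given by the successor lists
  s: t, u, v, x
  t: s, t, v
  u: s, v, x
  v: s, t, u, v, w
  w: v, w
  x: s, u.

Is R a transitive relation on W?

Transitive: no — s R v and v R w, but not s R w.

No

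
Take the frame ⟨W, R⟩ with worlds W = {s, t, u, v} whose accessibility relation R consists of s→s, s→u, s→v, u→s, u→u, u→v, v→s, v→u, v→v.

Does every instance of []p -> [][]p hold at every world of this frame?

Yes

Axiom 4 corresponds to the accessibility relation being transitive.
Transitive: yes — every two-step R-path is closed by a direct edge.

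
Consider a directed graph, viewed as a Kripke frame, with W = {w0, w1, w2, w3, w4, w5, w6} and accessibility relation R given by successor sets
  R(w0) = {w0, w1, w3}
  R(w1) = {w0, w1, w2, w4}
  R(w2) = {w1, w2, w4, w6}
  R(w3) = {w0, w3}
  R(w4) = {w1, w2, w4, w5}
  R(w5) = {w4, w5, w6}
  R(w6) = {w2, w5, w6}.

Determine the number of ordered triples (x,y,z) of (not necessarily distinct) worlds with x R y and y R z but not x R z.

18

Enumerating: (w0,w1,w2), (w0,w1,w4), (w1,w0,w3), (w1,w2,w6), (w1,w4,w5), (w2,w1,w0), (w2,w4,w5), (w2,w6,w5), (w3,w0,w1), (w4,w1,w0), (w4,w2,w6), (w4,w5,w6), (w5,w4,w1), (w5,w4,w2), (w5,w6,w2), (w6,w2,w1), (w6,w2,w4), (w6,w5,w4).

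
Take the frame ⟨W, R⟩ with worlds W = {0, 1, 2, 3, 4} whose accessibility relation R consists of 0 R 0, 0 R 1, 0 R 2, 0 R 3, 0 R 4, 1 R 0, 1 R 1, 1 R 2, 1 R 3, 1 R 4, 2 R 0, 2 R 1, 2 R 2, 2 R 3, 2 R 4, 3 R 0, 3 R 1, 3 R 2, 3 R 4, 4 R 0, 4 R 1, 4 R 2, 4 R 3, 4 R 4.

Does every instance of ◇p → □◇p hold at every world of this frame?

No

Axiom 5 corresponds to the accessibility relation being Euclidean.
Euclidean: no — 0 R 3 and 0 R 3, but not 3 R 3.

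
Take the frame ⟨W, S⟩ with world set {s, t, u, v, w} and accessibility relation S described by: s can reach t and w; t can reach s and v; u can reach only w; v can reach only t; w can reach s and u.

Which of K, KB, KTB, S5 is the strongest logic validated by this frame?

KB

Symmetric (axiom B): yes — every pair in S has its reverse in S.
Reflexive (axiom T): no — s is not related to itself.
Euclidean (axiom 5): no — s S t and s S w, but not t S w.
So F validates K, KB; KTB would additionally require S to be reflexive. The strongest is KB.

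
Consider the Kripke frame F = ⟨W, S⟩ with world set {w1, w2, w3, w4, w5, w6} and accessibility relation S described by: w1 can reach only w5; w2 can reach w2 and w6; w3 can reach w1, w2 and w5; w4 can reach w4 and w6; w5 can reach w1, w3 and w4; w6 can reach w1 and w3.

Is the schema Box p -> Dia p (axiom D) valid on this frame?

Yes

The schema D characterises exactly the serial frames.
Serial: yes — every world has a successor (e.g. w1 S w5).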